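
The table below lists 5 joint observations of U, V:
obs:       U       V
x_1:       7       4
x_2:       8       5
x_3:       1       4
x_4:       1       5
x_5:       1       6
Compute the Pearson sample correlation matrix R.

Step 1 — column means:
  mean(U) = (7 + 8 + 1 + 1 + 1) / 5 = 18/5 = 3.6
  mean(V) = (4 + 5 + 4 + 5 + 6) / 5 = 24/5 = 4.8

Step 2 — sample variances and covariances s[i,j] = (1/(n-1)) · Σ_k (x_{k,i} - mean_i) · (x_{k,j} - mean_j), with n-1 = 4:
  s[U,U] = ((3.4)·(3.4) + (4.4)·(4.4) + (-2.6)·(-2.6) + (-2.6)·(-2.6) + (-2.6)·(-2.6)) / 4 = 51.2/4 = 12.8
  s[U,V] = ((3.4)·(-0.8) + (4.4)·(0.2) + (-2.6)·(-0.8) + (-2.6)·(0.2) + (-2.6)·(1.2)) / 4 = -3.4/4 = -0.85
  s[V,V] = ((-0.8)·(-0.8) + (0.2)·(0.2) + (-0.8)·(-0.8) + (0.2)·(0.2) + (1.2)·(1.2)) / 4 = 2.8/4 = 0.7
  Sample standard deviations s_i = √(s[i,i]):
  s(U) = √(12.8) = 3.5777
  s(V) = √(0.7) = 0.8367

Step 3 — r_{ij} = s_{ij} / (s_i · s_j):
  r[U,U] = 1 (diagonal).
  r[U,V] = -0.85 / (3.5777 · 0.8367) = -0.85 / 2.9933 = -0.284
  r[V,V] = 1 (diagonal).

R is symmetric with unit diagonal. Assembling:

R = [[1, -0.284],
 [-0.284, 1]]


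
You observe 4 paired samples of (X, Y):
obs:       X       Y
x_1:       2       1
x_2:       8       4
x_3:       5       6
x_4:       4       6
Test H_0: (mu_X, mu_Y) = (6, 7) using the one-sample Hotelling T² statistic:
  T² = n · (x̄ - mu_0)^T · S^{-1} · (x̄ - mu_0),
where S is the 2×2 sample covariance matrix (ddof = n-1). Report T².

Step 1 — sample mean vector:
  mean(X) = (2 + 8 + 5 + 4) / 4 = 19/4 = 4.75
  mean(Y) = (1 + 4 + 6 + 6) / 4 = 17/4 = 4.25
  x̄ = (4.75, 4.25),  deviation x̄ - mu_0 = (4.75, 4.25) - (6, 7) = (-1.25, -2.75).

Step 2 — sample covariance matrix, S[i,j] = (1/(n-1)) · Σ_k (x_{k,i} - mean_i) · (x_{k,j} - mean_j), divisor n-1 = 3:
  S[X,X] = ((-2.75)·(-2.75) + (3.25)·(3.25) + (0.25)·(0.25) + (-0.75)·(-0.75)) / 3 = 18.75/3 = 6.25
  S[X,Y] = ((-2.75)·(-3.25) + (3.25)·(-0.25) + (0.25)·(1.75) + (-0.75)·(1.75)) / 3 = 7.25/3 = 2.4167
  S[Y,Y] = ((-3.25)·(-3.25) + (-0.25)·(-0.25) + (1.75)·(1.75) + (1.75)·(1.75)) / 3 = 16.75/3 = 5.5833
  S = [[6.25, 2.4167],
 [2.4167, 5.5833]].

Step 3 — invert S. det(S) = 6.25·5.5833 - (2.4167)² = 29.0556.
  S^{-1} = (1/det) · [[d, -b], [-b, a]] = [[0.1922, -0.0832],
 [-0.0832, 0.2151]].

Step 4 — quadratic form (x̄ - mu_0)^T · S^{-1} · (x̄ - mu_0):
  S^{-1} · (x̄ - mu_0) = (-0.0115, -0.4876),
  (x̄ - mu_0)^T · [...] = (-1.25)·(-0.0115) + (-2.75)·(-0.4876) = 1.3552.

Step 5 — scale by n: T² = 4 · 1.3552 = 5.4207.

T² ≈ 5.4207


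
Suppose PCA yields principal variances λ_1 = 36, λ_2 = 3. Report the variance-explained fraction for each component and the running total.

Step 1 — total variance = trace(Sigma) = Σ λ_i = 36 + 3 = 39.

Step 2 — fraction explained by component i = λ_i / Σ λ:
  PC1: 36/39 = 0.9231
  PC2: 3/39 = 0.0769

Step 3 — cumulative fraction after k components = (λ_1 + ... + λ_k) / Σ λ:
  k = 1: 36/39 = 0.9231
  k = 2: (36 + 3)/39 = 39/39 = 1

Summary (fraction, with percent):

explained: PC1 0.9231 (92.31%), PC2 0.0769 (7.69%);  cumulative: 0.9231, 1


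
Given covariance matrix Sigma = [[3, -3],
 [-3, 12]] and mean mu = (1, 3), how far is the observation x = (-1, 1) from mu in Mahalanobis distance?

Step 1 — centre the observation: (x - mu) = (-2, -2).

Step 2 — invert Sigma. det(Sigma) = 3·12 - (-3)² = 27.
  Sigma^{-1} = (1/det) · [[d, -b], [-b, a]] = [[0.4444, 0.1111],
 [0.1111, 0.1111]].

Step 3 — form the quadratic (x - mu)^T · Sigma^{-1} · (x - mu):
  Sigma^{-1} · (x - mu) = (-1.1111, -0.4444).
  (x - mu)^T · [Sigma^{-1} · (x - mu)] = (-2)·(-1.1111) + (-2)·(-0.4444) = 3.1111.

Step 4 — take square root: d = √(3.1111) ≈ 1.7638.

d(x, mu) = √(3.1111) ≈ 1.7638


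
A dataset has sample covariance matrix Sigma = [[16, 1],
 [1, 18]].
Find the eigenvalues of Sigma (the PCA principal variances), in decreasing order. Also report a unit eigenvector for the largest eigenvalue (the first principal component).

Step 1 — characteristic polynomial of 2×2 Sigma:
  det(Sigma - λI) = λ² - trace · λ + det = 0.
  trace = 16 + 18 = 34, det = 16·18 - (1)² = 287.
Step 2 — discriminant:
  Δ = trace² - 4·det = 1156 - 1148 = 8.
Step 3 — eigenvalues:
  λ = (trace ± √Δ)/2 = (34 ± 2.8284)/2,
  λ_1 = 18.4142,  λ_2 = 15.5858.

Step 4 — unit eigenvector for λ_1: solve (Sigma - λ_1 I)v = 0. First row:
  (16 - 18.4142)·v_x + (1)·v_y = 0, i.e. (-2.4142)·v_x + (1)·v_y = 0,
  so v ∝ (b, λ_1 - a) = (1, 2.4142) = u.
  ||u|| = √((1)² + (2.4142)²) = √(6.8284) ≈ 2.6131,
  v_1 = u/||u|| ≈ (0.3827, 0.9239) (||v_1|| = 1).

λ_1 = 18.4142,  λ_2 = 15.5858;  v_1 ≈ (0.3827, 0.9239)


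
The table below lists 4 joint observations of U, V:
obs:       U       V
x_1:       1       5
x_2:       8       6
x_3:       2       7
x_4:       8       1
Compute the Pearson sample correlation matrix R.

Step 1 — column means:
  mean(U) = (1 + 8 + 2 + 8) / 4 = 19/4 = 4.75
  mean(V) = (5 + 6 + 7 + 1) / 4 = 19/4 = 4.75

Step 2 — sample variances and covariances s[i,j] = (1/(n-1)) · Σ_k (x_{k,i} - mean_i) · (x_{k,j} - mean_j), with n-1 = 3:
  s[U,U] = ((-3.75)·(-3.75) + (3.25)·(3.25) + (-2.75)·(-2.75) + (3.25)·(3.25)) / 3 = 42.75/3 = 14.25
  s[U,V] = ((-3.75)·(0.25) + (3.25)·(1.25) + (-2.75)·(2.25) + (3.25)·(-3.75)) / 3 = -15.25/3 = -5.0833
  s[V,V] = ((0.25)·(0.25) + (1.25)·(1.25) + (2.25)·(2.25) + (-3.75)·(-3.75)) / 3 = 20.75/3 = 6.9167
  Sample standard deviations s_i = √(s[i,i]):
  s(U) = √(14.25) = 3.7749
  s(V) = √(6.9167) = 2.63

Step 3 — r_{ij} = s_{ij} / (s_i · s_j):
  r[U,U] = 1 (diagonal).
  r[U,V] = -5.0833 / (3.7749 · 2.63) = -5.0833 / 9.9279 = -0.512
  r[V,V] = 1 (diagonal).

R is symmetric with unit diagonal. Assembling:

R = [[1, -0.512],
 [-0.512, 1]]


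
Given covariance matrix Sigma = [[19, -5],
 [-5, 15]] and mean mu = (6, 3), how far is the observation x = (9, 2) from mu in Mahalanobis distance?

Step 1 — centre the observation: (x - mu) = (3, -1).

Step 2 — invert Sigma. det(Sigma) = 19·15 - (-5)² = 260.
  Sigma^{-1} = (1/det) · [[d, -b], [-b, a]] = [[0.0577, 0.0192],
 [0.0192, 0.0731]].

Step 3 — form the quadratic (x - mu)^T · Sigma^{-1} · (x - mu):
  Sigma^{-1} · (x - mu) = (0.1538, -0.0154).
  (x - mu)^T · [Sigma^{-1} · (x - mu)] = (3)·(0.1538) + (-1)·(-0.0154) = 0.4769.

Step 4 — take square root: d = √(0.4769) ≈ 0.6906.

d(x, mu) = √(0.4769) ≈ 0.6906


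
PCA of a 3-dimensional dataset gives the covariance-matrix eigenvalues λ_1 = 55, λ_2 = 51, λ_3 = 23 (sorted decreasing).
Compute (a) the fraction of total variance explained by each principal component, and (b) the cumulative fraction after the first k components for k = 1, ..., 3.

Step 1 — total variance = trace(Sigma) = Σ λ_i = 55 + 51 + 23 = 129.

Step 2 — fraction explained by component i = λ_i / Σ λ:
  PC1: 55/129 = 0.4264
  PC2: 51/129 = 0.3953
  PC3: 23/129 = 0.1783

Step 3 — cumulative fraction after k components = (λ_1 + ... + λ_k) / Σ λ:
  k = 1: 55/129 = 0.4264
  k = 2: (55 + 51)/129 = 106/129 = 0.8217
  k = 3: (55 + 51 + 23)/129 = 129/129 = 1

Summary (fraction, with percent):

explained: PC1 0.4264 (42.64%), PC2 0.3953 (39.53%), PC3 0.1783 (17.83%);  cumulative: 0.4264, 0.8217, 1


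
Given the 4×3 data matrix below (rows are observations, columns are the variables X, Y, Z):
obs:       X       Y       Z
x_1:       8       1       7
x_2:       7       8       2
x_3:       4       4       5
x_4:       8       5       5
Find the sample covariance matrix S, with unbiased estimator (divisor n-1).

Step 1 — column means:
  mean(X) = (8 + 7 + 4 + 8) / 4 = 27/4 = 6.75
  mean(Y) = (1 + 8 + 4 + 5) / 4 = 18/4 = 4.5
  mean(Z) = (7 + 2 + 5 + 5) / 4 = 19/4 = 4.75

Step 2 — sample covariance S[i,j] = (1/(n-1)) · Σ_k (x_{k,i} - mean_i) · (x_{k,j} - mean_j), with n-1 = 3.
  S[X,X] = ((1.25)·(1.25) + (0.25)·(0.25) + (-2.75)·(-2.75) + (1.25)·(1.25)) / 3 = 10.75/3 = 3.5833
  S[X,Y] = ((1.25)·(-3.5) + (0.25)·(3.5) + (-2.75)·(-0.5) + (1.25)·(0.5)) / 3 = -1.5/3 = -0.5
  S[X,Z] = ((1.25)·(2.25) + (0.25)·(-2.75) + (-2.75)·(0.25) + (1.25)·(0.25)) / 3 = 1.75/3 = 0.5833
  S[Y,Y] = ((-3.5)·(-3.5) + (3.5)·(3.5) + (-0.5)·(-0.5) + (0.5)·(0.5)) / 3 = 25/3 = 8.3333
  S[Y,Z] = ((-3.5)·(2.25) + (3.5)·(-2.75) + (-0.5)·(0.25) + (0.5)·(0.25)) / 3 = -17.5/3 = -5.8333
  S[Z,Z] = ((2.25)·(2.25) + (-2.75)·(-2.75) + (0.25)·(0.25) + (0.25)·(0.25)) / 3 = 12.75/3 = 4.25

S is symmetric (S[j,i] = S[i,j]). Assembling:

S = [[3.5833, -0.5, 0.5833],
 [-0.5, 8.3333, -5.8333],
 [0.5833, -5.8333, 4.25]]


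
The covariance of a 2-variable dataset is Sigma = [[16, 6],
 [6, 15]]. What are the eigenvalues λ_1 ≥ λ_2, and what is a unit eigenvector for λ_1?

Step 1 — characteristic polynomial of 2×2 Sigma:
  det(Sigma - λI) = λ² - trace · λ + det = 0.
  trace = 16 + 15 = 31, det = 16·15 - (6)² = 204.
Step 2 — discriminant:
  Δ = trace² - 4·det = 961 - 816 = 145.
Step 3 — eigenvalues:
  λ = (trace ± √Δ)/2 = (31 ± 12.0416)/2,
  λ_1 = 21.5208,  λ_2 = 9.4792.

Step 4 — unit eigenvector for λ_1: solve (Sigma - λ_1 I)v = 0. First row:
  (16 - 21.5208)·v_x + (6)·v_y = 0, i.e. (-5.5208)·v_x + (6)·v_y = 0,
  so v ∝ (b, λ_1 - a) = (6, 5.5208) = u.
  ||u|| = √((6)² + (5.5208)²) = √(66.4792) ≈ 8.1535,
  v_1 = u/||u|| ≈ (0.7359, 0.6771) (||v_1|| = 1).

λ_1 = 21.5208,  λ_2 = 9.4792;  v_1 ≈ (0.7359, 0.6771)


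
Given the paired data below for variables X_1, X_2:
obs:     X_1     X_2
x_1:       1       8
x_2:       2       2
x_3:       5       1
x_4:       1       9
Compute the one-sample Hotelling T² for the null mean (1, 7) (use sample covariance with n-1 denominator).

Step 1 — sample mean vector:
  mean(X_1) = (1 + 2 + 5 + 1) / 4 = 9/4 = 2.25
  mean(X_2) = (8 + 2 + 1 + 9) / 4 = 20/4 = 5
  x̄ = (2.25, 5),  deviation x̄ - mu_0 = (2.25, 5) - (1, 7) = (1.25, -2).

Step 2 — sample covariance matrix, S[i,j] = (1/(n-1)) · Σ_k (x_{k,i} - mean_i) · (x_{k,j} - mean_j), divisor n-1 = 3:
  S[X_1,X_1] = ((-1.25)·(-1.25) + (-0.25)·(-0.25) + (2.75)·(2.75) + (-1.25)·(-1.25)) / 3 = 10.75/3 = 3.5833
  S[X_1,X_2] = ((-1.25)·(3) + (-0.25)·(-3) + (2.75)·(-4) + (-1.25)·(4)) / 3 = -19/3 = -6.3333
  S[X_2,X_2] = ((3)·(3) + (-3)·(-3) + (-4)·(-4) + (4)·(4)) / 3 = 50/3 = 16.6667
  S = [[3.5833, -6.3333],
 [-6.3333, 16.6667]].

Step 3 — invert S. det(S) = 3.5833·16.6667 - (-6.3333)² = 19.6111.
  S^{-1} = (1/det) · [[d, -b], [-b, a]] = [[0.8499, 0.3229],
 [0.3229, 0.1827]].

Step 4 — quadratic form (x̄ - mu_0)^T · S^{-1} · (x̄ - mu_0):
  S^{-1} · (x̄ - mu_0) = (0.4164, 0.0382),
  (x̄ - mu_0)^T · [...] = (1.25)·(0.4164) + (-2)·(0.0382) = 0.4441.

Step 5 — scale by n: T² = 4 · 0.4441 = 1.7762.

T² ≈ 1.7762


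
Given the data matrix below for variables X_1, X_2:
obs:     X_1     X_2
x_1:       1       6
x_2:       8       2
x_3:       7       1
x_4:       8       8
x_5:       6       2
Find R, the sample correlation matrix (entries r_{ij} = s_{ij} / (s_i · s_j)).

Step 1 — column means:
  mean(X_1) = (1 + 8 + 7 + 8 + 6) / 5 = 30/5 = 6
  mean(X_2) = (6 + 2 + 1 + 8 + 2) / 5 = 19/5 = 3.8

Step 2 — sample variances and covariances s[i,j] = (1/(n-1)) · Σ_k (x_{k,i} - mean_i) · (x_{k,j} - mean_j), with n-1 = 4:
  s[X_1,X_1] = ((-5)·(-5) + (2)·(2) + (1)·(1) + (2)·(2) + (0)·(0)) / 4 = 34/4 = 8.5
  s[X_1,X_2] = ((-5)·(2.2) + (2)·(-1.8) + (1)·(-2.8) + (2)·(4.2) + (0)·(-1.8)) / 4 = -9/4 = -2.25
  s[X_2,X_2] = ((2.2)·(2.2) + (-1.8)·(-1.8) + (-2.8)·(-2.8) + (4.2)·(4.2) + (-1.8)·(-1.8)) / 4 = 36.8/4 = 9.2
  Sample standard deviations s_i = √(s[i,i]):
  s(X_1) = √(8.5) = 2.9155
  s(X_2) = √(9.2) = 3.0332

Step 3 — r_{ij} = s_{ij} / (s_i · s_j):
  r[X_1,X_1] = 1 (diagonal).
  r[X_1,X_2] = -2.25 / (2.9155 · 3.0332) = -2.25 / 8.8431 = -0.2544
  r[X_2,X_2] = 1 (diagonal).

R is symmetric with unit diagonal. Assembling:

R = [[1, -0.2544],
 [-0.2544, 1]]


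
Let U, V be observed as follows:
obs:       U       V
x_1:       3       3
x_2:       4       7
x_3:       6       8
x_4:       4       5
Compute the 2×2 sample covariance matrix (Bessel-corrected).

Step 1 — column means:
  mean(U) = (3 + 4 + 6 + 4) / 4 = 17/4 = 4.25
  mean(V) = (3 + 7 + 8 + 5) / 4 = 23/4 = 5.75

Step 2 — sample covariance S[i,j] = (1/(n-1)) · Σ_k (x_{k,i} - mean_i) · (x_{k,j} - mean_j), with n-1 = 3.
  S[U,U] = ((-1.25)·(-1.25) + (-0.25)·(-0.25) + (1.75)·(1.75) + (-0.25)·(-0.25)) / 3 = 4.75/3 = 1.5833
  S[U,V] = ((-1.25)·(-2.75) + (-0.25)·(1.25) + (1.75)·(2.25) + (-0.25)·(-0.75)) / 3 = 7.25/3 = 2.4167
  S[V,V] = ((-2.75)·(-2.75) + (1.25)·(1.25) + (2.25)·(2.25) + (-0.75)·(-0.75)) / 3 = 14.75/3 = 4.9167

S is symmetric (S[j,i] = S[i,j]). Assembling:

S = [[1.5833, 2.4167],
 [2.4167, 4.9167]]


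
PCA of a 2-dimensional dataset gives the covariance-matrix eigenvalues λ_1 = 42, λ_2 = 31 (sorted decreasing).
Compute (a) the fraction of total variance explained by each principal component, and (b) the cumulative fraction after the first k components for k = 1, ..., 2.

Step 1 — total variance = trace(Sigma) = Σ λ_i = 42 + 31 = 73.

Step 2 — fraction explained by component i = λ_i / Σ λ:
  PC1: 42/73 = 0.5753
  PC2: 31/73 = 0.4247

Step 3 — cumulative fraction after k components = (λ_1 + ... + λ_k) / Σ λ:
  k = 1: 42/73 = 0.5753
  k = 2: (42 + 31)/73 = 73/73 = 1

Summary (fraction, with percent):

explained: PC1 0.5753 (57.53%), PC2 0.4247 (42.47%);  cumulative: 0.5753, 1


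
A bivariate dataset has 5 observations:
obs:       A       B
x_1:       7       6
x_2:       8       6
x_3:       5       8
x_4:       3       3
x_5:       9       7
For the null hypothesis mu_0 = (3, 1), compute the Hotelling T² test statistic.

Step 1 — sample mean vector:
  mean(A) = (7 + 8 + 5 + 3 + 9) / 5 = 32/5 = 6.4
  mean(B) = (6 + 6 + 8 + 3 + 7) / 5 = 30/5 = 6
  x̄ = (6.4, 6),  deviation x̄ - mu_0 = (6.4, 6) - (3, 1) = (3.4, 5).

Step 2 — sample covariance matrix, S[i,j] = (1/(n-1)) · Σ_k (x_{k,i} - mean_i) · (x_{k,j} - mean_j), divisor n-1 = 4:
  S[A,A] = ((0.6)·(0.6) + (1.6)·(1.6) + (-1.4)·(-1.4) + (-3.4)·(-3.4) + (2.6)·(2.6)) / 4 = 23.2/4 = 5.8
  S[A,B] = ((0.6)·(0) + (1.6)·(0) + (-1.4)·(2) + (-3.4)·(-3) + (2.6)·(1)) / 4 = 10/4 = 2.5
  S[B,B] = ((0)·(0) + (0)·(0) + (2)·(2) + (-3)·(-3) + (1)·(1)) / 4 = 14/4 = 3.5
  S = [[5.8, 2.5],
 [2.5, 3.5]].

Step 3 — invert S. det(S) = 5.8·3.5 - (2.5)² = 14.05.
  S^{-1} = (1/det) · [[d, -b], [-b, a]] = [[0.2491, -0.1779],
 [-0.1779, 0.4128]].

Step 4 — quadratic form (x̄ - mu_0)^T · S^{-1} · (x̄ - mu_0):
  S^{-1} · (x̄ - mu_0) = (-0.0427, 1.4591),
  (x̄ - mu_0)^T · [...] = (3.4)·(-0.0427) + (5)·(1.4591) = 7.1502.

Step 5 — scale by n: T² = 5 · 7.1502 = 35.7509.

T² ≈ 35.7509


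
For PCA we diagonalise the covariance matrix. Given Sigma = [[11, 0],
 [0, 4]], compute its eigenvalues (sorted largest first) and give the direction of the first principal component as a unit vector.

Step 1 — characteristic polynomial of 2×2 Sigma:
  det(Sigma - λI) = λ² - trace · λ + det = 0.
  trace = 11 + 4 = 15, det = 11·4 - (0)² = 44.
Step 2 — discriminant:
  Δ = trace² - 4·det = 225 - 176 = 49.
Step 3 — eigenvalues:
  λ = (trace ± √Δ)/2 = (15 ± 7)/2,
  λ_1 = 11,  λ_2 = 4.

Step 4 — unit eigenvector for λ_1: Sigma is diagonal, so its eigenvectors are the coordinate axes. λ_1 = 11 is the diagonal entry on the first coordinate axis, hence
  v_1 = (1, 0) (||v_1|| = 1).

λ_1 = 11,  λ_2 = 4;  v_1 ≈ (1, 0)


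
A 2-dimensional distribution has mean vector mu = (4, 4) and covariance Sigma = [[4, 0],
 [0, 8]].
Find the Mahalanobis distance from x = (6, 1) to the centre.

Step 1 — centre the observation: (x - mu) = (2, -3).

Step 2 — invert Sigma. det(Sigma) = 4·8 - (0)² = 32.
  Sigma^{-1} = (1/det) · [[d, -b], [-b, a]] = [[0.25, 0],
 [0, 0.125]].

Step 3 — form the quadratic (x - mu)^T · Sigma^{-1} · (x - mu):
  Sigma^{-1} · (x - mu) = (0.5, -0.375).
  (x - mu)^T · [Sigma^{-1} · (x - mu)] = (2)·(0.5) + (-3)·(-0.375) = 2.125.

Step 4 — take square root: d = √(2.125) ≈ 1.4577.

d(x, mu) = √(2.125) ≈ 1.4577


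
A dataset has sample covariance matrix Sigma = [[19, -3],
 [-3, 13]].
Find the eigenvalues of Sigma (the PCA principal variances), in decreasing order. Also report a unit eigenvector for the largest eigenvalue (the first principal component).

Step 1 — characteristic polynomial of 2×2 Sigma:
  det(Sigma - λI) = λ² - trace · λ + det = 0.
  trace = 19 + 13 = 32, det = 19·13 - (-3)² = 238.
Step 2 — discriminant:
  Δ = trace² - 4·det = 1024 - 952 = 72.
Step 3 — eigenvalues:
  λ = (trace ± √Δ)/2 = (32 ± 8.4853)/2,
  λ_1 = 20.2426,  λ_2 = 11.7574.

Step 4 — unit eigenvector for λ_1: solve (Sigma - λ_1 I)v = 0. First row:
  (19 - 20.2426)·v_x + (-3)·v_y = 0, i.e. (-1.2426)·v_x + (-3)·v_y = 0,
  so v ∝ (b, λ_1 - a) = (-3, 1.2426); multiply by -1 so the first entry is positive: u = (3, -1.2426).
  ||u|| = √((3)² + (-1.2426)²) = √(10.5442) ≈ 3.2472,
  v_1 = u/||u|| ≈ (0.9239, -0.3827) (||v_1|| = 1).

λ_1 = 20.2426,  λ_2 = 11.7574;  v_1 ≈ (0.9239, -0.3827)


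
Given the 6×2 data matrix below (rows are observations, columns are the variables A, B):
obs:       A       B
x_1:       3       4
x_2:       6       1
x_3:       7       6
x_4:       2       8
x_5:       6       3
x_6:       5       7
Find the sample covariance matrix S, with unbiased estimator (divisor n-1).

Step 1 — column means:
  mean(A) = (3 + 6 + 7 + 2 + 6 + 5) / 6 = 29/6 = 4.8333
  mean(B) = (4 + 1 + 6 + 8 + 3 + 7) / 6 = 29/6 = 4.8333

Step 2 — sample covariance S[i,j] = (1/(n-1)) · Σ_k (x_{k,i} - mean_i) · (x_{k,j} - mean_j), with n-1 = 5.
  S[A,A] = ((-1.8333)·(-1.8333) + (1.1667)·(1.1667) + (2.1667)·(2.1667) + (-2.8333)·(-2.8333) + (1.1667)·(1.1667) + (0.1667)·(0.1667)) / 5 = 18.8333/5 = 3.7667
  S[A,B] = ((-1.8333)·(-0.8333) + (1.1667)·(-3.8333) + (2.1667)·(1.1667) + (-2.8333)·(3.1667) + (1.1667)·(-1.8333) + (0.1667)·(2.1667)) / 5 = -11.1667/5 = -2.2333
  S[B,B] = ((-0.8333)·(-0.8333) + (-3.8333)·(-3.8333) + (1.1667)·(1.1667) + (3.1667)·(3.1667) + (-1.8333)·(-1.8333) + (2.1667)·(2.1667)) / 5 = 34.8333/5 = 6.9667

S is symmetric (S[j,i] = S[i,j]). Assembling:

S = [[3.7667, -2.2333],
 [-2.2333, 6.9667]]


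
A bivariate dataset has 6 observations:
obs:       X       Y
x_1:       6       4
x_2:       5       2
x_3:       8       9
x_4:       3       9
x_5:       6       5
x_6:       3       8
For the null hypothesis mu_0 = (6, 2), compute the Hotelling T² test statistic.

Step 1 — sample mean vector:
  mean(X) = (6 + 5 + 8 + 3 + 6 + 3) / 6 = 31/6 = 5.1667
  mean(Y) = (4 + 2 + 9 + 9 + 5 + 8) / 6 = 37/6 = 6.1667
  x̄ = (5.1667, 6.1667),  deviation x̄ - mu_0 = (5.1667, 6.1667) - (6, 2) = (-0.8333, 4.1667).

Step 2 — sample covariance matrix, S[i,j] = (1/(n-1)) · Σ_k (x_{k,i} - mean_i) · (x_{k,j} - mean_j), divisor n-1 = 5:
  S[X,X] = ((0.8333)·(0.8333) + (-0.1667)·(-0.1667) + (2.8333)·(2.8333) + (-2.1667)·(-2.1667) + (0.8333)·(0.8333) + (-2.1667)·(-2.1667)) / 5 = 18.8333/5 = 3.7667
  S[X,Y] = ((0.8333)·(-2.1667) + (-0.1667)·(-4.1667) + (2.8333)·(2.8333) + (-2.1667)·(2.8333) + (0.8333)·(-1.1667) + (-2.1667)·(1.8333)) / 5 = -4.1667/5 = -0.8333
  S[Y,Y] = ((-2.1667)·(-2.1667) + (-4.1667)·(-4.1667) + (2.8333)·(2.8333) + (2.8333)·(2.8333) + (-1.1667)·(-1.1667) + (1.8333)·(1.8333)) / 5 = 42.8333/5 = 8.5667
  S = [[3.7667, -0.8333],
 [-0.8333, 8.5667]].

Step 3 — invert S. det(S) = 3.7667·8.5667 - (-0.8333)² = 31.5733.
  S^{-1} = (1/det) · [[d, -b], [-b, a]] = [[0.2713, 0.0264],
 [0.0264, 0.1193]].

Step 4 — quadratic form (x̄ - mu_0)^T · S^{-1} · (x̄ - mu_0):
  S^{-1} · (x̄ - mu_0) = (-0.1161, 0.4751),
  (x̄ - mu_0)^T · [...] = (-0.8333)·(-0.1161) + (4.1667)·(0.4751) = 2.0763.

Step 5 — scale by n: T² = 6 · 2.0763 = 12.4578.

T² ≈ 12.4578


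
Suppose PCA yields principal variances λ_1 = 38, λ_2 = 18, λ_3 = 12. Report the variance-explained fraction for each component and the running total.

Step 1 — total variance = trace(Sigma) = Σ λ_i = 38 + 18 + 12 = 68.

Step 2 — fraction explained by component i = λ_i / Σ λ:
  PC1: 38/68 = 0.5588
  PC2: 18/68 = 0.2647
  PC3: 12/68 = 0.1765

Step 3 — cumulative fraction after k components = (λ_1 + ... + λ_k) / Σ λ:
  k = 1: 38/68 = 0.5588
  k = 2: (38 + 18)/68 = 56/68 = 0.8235
  k = 3: (38 + 18 + 12)/68 = 68/68 = 1

Summary (fraction, with percent):

explained: PC1 0.5588 (55.88%), PC2 0.2647 (26.47%), PC3 0.1765 (17.65%);  cumulative: 0.5588, 0.8235, 1


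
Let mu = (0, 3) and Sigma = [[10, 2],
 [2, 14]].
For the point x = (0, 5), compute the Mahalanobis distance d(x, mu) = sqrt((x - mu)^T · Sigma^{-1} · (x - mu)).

Step 1 — centre the observation: (x - mu) = (0, 2).

Step 2 — invert Sigma. det(Sigma) = 10·14 - (2)² = 136.
  Sigma^{-1} = (1/det) · [[d, -b], [-b, a]] = [[0.1029, -0.0147],
 [-0.0147, 0.0735]].

Step 3 — form the quadratic (x - mu)^T · Sigma^{-1} · (x - mu):
  Sigma^{-1} · (x - mu) = (-0.0294, 0.1471).
  (x - mu)^T · [Sigma^{-1} · (x - mu)] = (0)·(-0.0294) + (2)·(0.1471) = 0.2941.

Step 4 — take square root: d = √(0.2941) ≈ 0.5423.

d(x, mu) = √(0.2941) ≈ 0.5423


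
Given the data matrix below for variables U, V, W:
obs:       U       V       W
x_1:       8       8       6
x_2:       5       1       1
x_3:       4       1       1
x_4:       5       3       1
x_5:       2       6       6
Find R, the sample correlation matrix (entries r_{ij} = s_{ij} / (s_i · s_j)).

Step 1 — column means:
  mean(U) = (8 + 5 + 4 + 5 + 2) / 5 = 24/5 = 4.8
  mean(V) = (8 + 1 + 1 + 3 + 6) / 5 = 19/5 = 3.8
  mean(W) = (6 + 1 + 1 + 1 + 6) / 5 = 15/5 = 3

Step 2 — sample variances and covariances s[i,j] = (1/(n-1)) · Σ_k (x_{k,i} - mean_i) · (x_{k,j} - mean_j), with n-1 = 4:
  s[U,U] = ((3.2)·(3.2) + (0.2)·(0.2) + (-0.8)·(-0.8) + (0.2)·(0.2) + (-2.8)·(-2.8)) / 4 = 18.8/4 = 4.7
  s[U,V] = ((3.2)·(4.2) + (0.2)·(-2.8) + (-0.8)·(-2.8) + (0.2)·(-0.8) + (-2.8)·(2.2)) / 4 = 8.8/4 = 2.2
  s[U,W] = ((3.2)·(3) + (0.2)·(-2) + (-0.8)·(-2) + (0.2)·(-2) + (-2.8)·(3)) / 4 = 2/4 = 0.5
  s[V,V] = ((4.2)·(4.2) + (-2.8)·(-2.8) + (-2.8)·(-2.8) + (-0.8)·(-0.8) + (2.2)·(2.2)) / 4 = 38.8/4 = 9.7
  s[V,W] = ((4.2)·(3) + (-2.8)·(-2) + (-2.8)·(-2) + (-0.8)·(-2) + (2.2)·(3)) / 4 = 32/4 = 8
  s[W,W] = ((3)·(3) + (-2)·(-2) + (-2)·(-2) + (-2)·(-2) + (3)·(3)) / 4 = 30/4 = 7.5
  Sample standard deviations s_i = √(s[i,i]):
  s(U) = √(4.7) = 2.1679
  s(V) = √(9.7) = 3.1145
  s(W) = √(7.5) = 2.7386

Step 3 — r_{ij} = s_{ij} / (s_i · s_j):
  r[U,U] = 1 (diagonal).
  r[U,V] = 2.2 / (2.1679 · 3.1145) = 2.2 / 6.752 = 0.3258
  r[U,W] = 0.5 / (2.1679 · 2.7386) = 0.5 / 5.9372 = 0.0842
  r[V,V] = 1 (diagonal).
  r[V,W] = 8 / (3.1145 · 2.7386) = 8 / 8.5294 = 0.9379
  r[W,W] = 1 (diagonal).

R is symmetric with unit diagonal. Assembling:

R = [[1, 0.3258, 0.0842],
 [0.3258, 1, 0.9379],
 [0.0842, 0.9379, 1]]


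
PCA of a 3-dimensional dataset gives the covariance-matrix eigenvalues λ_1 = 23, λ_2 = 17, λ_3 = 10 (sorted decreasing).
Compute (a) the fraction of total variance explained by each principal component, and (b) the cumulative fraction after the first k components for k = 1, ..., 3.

Step 1 — total variance = trace(Sigma) = Σ λ_i = 23 + 17 + 10 = 50.

Step 2 — fraction explained by component i = λ_i / Σ λ:
  PC1: 23/50 = 0.46
  PC2: 17/50 = 0.34
  PC3: 10/50 = 0.2

Step 3 — cumulative fraction after k components = (λ_1 + ... + λ_k) / Σ λ:
  k = 1: 23/50 = 0.46
  k = 2: (23 + 17)/50 = 40/50 = 0.8
  k = 3: (23 + 17 + 10)/50 = 50/50 = 1

Summary (fraction, with percent):

explained: PC1 0.46 (46%), PC2 0.34 (34%), PC3 0.2 (20%);  cumulative: 0.46, 0.8, 1


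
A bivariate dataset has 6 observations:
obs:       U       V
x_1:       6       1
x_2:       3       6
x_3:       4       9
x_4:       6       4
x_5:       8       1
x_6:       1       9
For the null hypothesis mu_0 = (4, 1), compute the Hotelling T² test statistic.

Step 1 — sample mean vector:
  mean(U) = (6 + 3 + 4 + 6 + 8 + 1) / 6 = 28/6 = 4.6667
  mean(V) = (1 + 6 + 9 + 4 + 1 + 9) / 6 = 30/6 = 5
  x̄ = (4.6667, 5),  deviation x̄ - mu_0 = (4.6667, 5) - (4, 1) = (0.6667, 4).

Step 2 — sample covariance matrix, S[i,j] = (1/(n-1)) · Σ_k (x_{k,i} - mean_i) · (x_{k,j} - mean_j), divisor n-1 = 5:
  S[U,U] = ((1.3333)·(1.3333) + (-1.6667)·(-1.6667) + (-0.6667)·(-0.6667) + (1.3333)·(1.3333) + (3.3333)·(3.3333) + (-3.6667)·(-3.6667)) / 5 = 31.3333/5 = 6.2667
  S[U,V] = ((1.3333)·(-4) + (-1.6667)·(1) + (-0.6667)·(4) + (1.3333)·(-1) + (3.3333)·(-4) + (-3.6667)·(4)) / 5 = -39/5 = -7.8
  S[V,V] = ((-4)·(-4) + (1)·(1) + (4)·(4) + (-1)·(-1) + (-4)·(-4) + (4)·(4)) / 5 = 66/5 = 13.2
  S = [[6.2667, -7.8],
 [-7.8, 13.2]].

Step 3 — invert S. det(S) = 6.2667·13.2 - (-7.8)² = 21.88.
  S^{-1} = (1/det) · [[d, -b], [-b, a]] = [[0.6033, 0.3565],
 [0.3565, 0.2864]].

Step 4 — quadratic form (x̄ - mu_0)^T · S^{-1} · (x̄ - mu_0):
  S^{-1} · (x̄ - mu_0) = (1.8282, 1.3833),
  (x̄ - mu_0)^T · [...] = (0.6667)·(1.8282) + (4)·(1.3833) = 6.752.

Step 5 — scale by n: T² = 6 · 6.752 = 40.5119.

T² ≈ 40.5119


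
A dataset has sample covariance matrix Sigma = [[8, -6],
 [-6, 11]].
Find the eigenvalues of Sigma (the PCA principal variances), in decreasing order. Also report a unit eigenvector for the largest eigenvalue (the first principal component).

Step 1 — characteristic polynomial of 2×2 Sigma:
  det(Sigma - λI) = λ² - trace · λ + det = 0.
  trace = 8 + 11 = 19, det = 8·11 - (-6)² = 52.
Step 2 — discriminant:
  Δ = trace² - 4·det = 361 - 208 = 153.
Step 3 — eigenvalues:
  λ = (trace ± √Δ)/2 = (19 ± 12.3693)/2,
  λ_1 = 15.6847,  λ_2 = 3.3153.

Step 4 — unit eigenvector for λ_1: solve (Sigma - λ_1 I)v = 0. First row:
  (8 - 15.6847)·v_x + (-6)·v_y = 0, i.e. (-7.6847)·v_x + (-6)·v_y = 0,
  so v ∝ (b, λ_1 - a) = (-6, 7.6847); multiply by -1 so the first entry is positive: u = (6, -7.6847).
  ||u|| = √((6)² + (-7.6847)²) = √(95.054) ≈ 9.7496,
  v_1 = u/||u|| ≈ (0.6154, -0.7882) (||v_1|| = 1).

λ_1 = 15.6847,  λ_2 = 3.3153;  v_1 ≈ (0.6154, -0.7882)


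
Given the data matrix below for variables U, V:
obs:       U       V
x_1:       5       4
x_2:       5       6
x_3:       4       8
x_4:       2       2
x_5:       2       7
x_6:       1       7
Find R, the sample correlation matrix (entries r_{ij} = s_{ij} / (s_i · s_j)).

Step 1 — column means:
  mean(U) = (5 + 5 + 4 + 2 + 2 + 1) / 6 = 19/6 = 3.1667
  mean(V) = (4 + 6 + 8 + 2 + 7 + 7) / 6 = 34/6 = 5.6667

Step 2 — sample variances and covariances s[i,j] = (1/(n-1)) · Σ_k (x_{k,i} - mean_i) · (x_{k,j} - mean_j), with n-1 = 5:
  s[U,U] = ((1.8333)·(1.8333) + (1.8333)·(1.8333) + (0.8333)·(0.8333) + (-1.1667)·(-1.1667) + (-1.1667)·(-1.1667) + (-2.1667)·(-2.1667)) / 5 = 14.8333/5 = 2.9667
  s[U,V] = ((1.8333)·(-1.6667) + (1.8333)·(0.3333) + (0.8333)·(2.3333) + (-1.1667)·(-3.6667) + (-1.1667)·(1.3333) + (-2.1667)·(1.3333)) / 5 = -0.6667/5 = -0.1333
  s[V,V] = ((-1.6667)·(-1.6667) + (0.3333)·(0.3333) + (2.3333)·(2.3333) + (-3.6667)·(-3.6667) + (1.3333)·(1.3333) + (1.3333)·(1.3333)) / 5 = 25.3333/5 = 5.0667
  Sample standard deviations s_i = √(s[i,i]):
  s(U) = √(2.9667) = 1.7224
  s(V) = √(5.0667) = 2.2509

Step 3 — r_{ij} = s_{ij} / (s_i · s_j):
  r[U,U] = 1 (diagonal).
  r[U,V] = -0.1333 / (1.7224 · 2.2509) = -0.1333 / 3.877 = -0.0344
  r[V,V] = 1 (diagonal).

R is symmetric with unit diagonal. Assembling:

R = [[1, -0.0344],
 [-0.0344, 1]]


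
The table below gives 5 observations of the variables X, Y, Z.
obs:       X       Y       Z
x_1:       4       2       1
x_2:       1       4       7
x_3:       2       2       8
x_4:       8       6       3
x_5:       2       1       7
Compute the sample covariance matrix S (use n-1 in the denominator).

Step 1 — column means:
  mean(X) = (4 + 1 + 2 + 8 + 2) / 5 = 17/5 = 3.4
  mean(Y) = (2 + 4 + 2 + 6 + 1) / 5 = 15/5 = 3
  mean(Z) = (1 + 7 + 8 + 3 + 7) / 5 = 26/5 = 5.2

Step 2 — sample covariance S[i,j] = (1/(n-1)) · Σ_k (x_{k,i} - mean_i) · (x_{k,j} - mean_j), with n-1 = 4.
  S[X,X] = ((0.6)·(0.6) + (-2.4)·(-2.4) + (-1.4)·(-1.4) + (4.6)·(4.6) + (-1.4)·(-1.4)) / 4 = 31.2/4 = 7.8
  S[X,Y] = ((0.6)·(-1) + (-2.4)·(1) + (-1.4)·(-1) + (4.6)·(3) + (-1.4)·(-2)) / 4 = 15/4 = 3.75
  S[X,Z] = ((0.6)·(-4.2) + (-2.4)·(1.8) + (-1.4)·(2.8) + (4.6)·(-2.2) + (-1.4)·(1.8)) / 4 = -23.4/4 = -5.85
  S[Y,Y] = ((-1)·(-1) + (1)·(1) + (-1)·(-1) + (3)·(3) + (-2)·(-2)) / 4 = 16/4 = 4
  S[Y,Z] = ((-1)·(-4.2) + (1)·(1.8) + (-1)·(2.8) + (3)·(-2.2) + (-2)·(1.8)) / 4 = -7/4 = -1.75
  S[Z,Z] = ((-4.2)·(-4.2) + (1.8)·(1.8) + (2.8)·(2.8) + (-2.2)·(-2.2) + (1.8)·(1.8)) / 4 = 36.8/4 = 9.2

S is symmetric (S[j,i] = S[i,j]). Assembling:

S = [[7.8, 3.75, -5.85],
 [3.75, 4, -1.75],
 [-5.85, -1.75, 9.2]]


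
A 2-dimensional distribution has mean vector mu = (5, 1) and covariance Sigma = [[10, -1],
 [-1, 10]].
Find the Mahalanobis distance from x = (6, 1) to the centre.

Step 1 — centre the observation: (x - mu) = (1, 0).

Step 2 — invert Sigma. det(Sigma) = 10·10 - (-1)² = 99.
  Sigma^{-1} = (1/det) · [[d, -b], [-b, a]] = [[0.101, 0.0101],
 [0.0101, 0.101]].

Step 3 — form the quadratic (x - mu)^T · Sigma^{-1} · (x - mu):
  Sigma^{-1} · (x - mu) = (0.101, 0.0101).
  (x - mu)^T · [Sigma^{-1} · (x - mu)] = (1)·(0.101) + (0)·(0.0101) = 0.101.

Step 4 — take square root: d = √(0.101) ≈ 0.3178.

d(x, mu) = √(0.101) ≈ 0.3178


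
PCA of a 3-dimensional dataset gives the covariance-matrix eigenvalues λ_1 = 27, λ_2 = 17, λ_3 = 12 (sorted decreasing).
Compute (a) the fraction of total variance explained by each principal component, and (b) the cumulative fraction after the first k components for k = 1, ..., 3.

Step 1 — total variance = trace(Sigma) = Σ λ_i = 27 + 17 + 12 = 56.

Step 2 — fraction explained by component i = λ_i / Σ λ:
  PC1: 27/56 = 0.4821
  PC2: 17/56 = 0.3036
  PC3: 12/56 = 0.2143

Step 3 — cumulative fraction after k components = (λ_1 + ... + λ_k) / Σ λ:
  k = 1: 27/56 = 0.4821
  k = 2: (27 + 17)/56 = 44/56 = 0.7857
  k = 3: (27 + 17 + 12)/56 = 56/56 = 1

Summary (fraction, with percent):

explained: PC1 0.4821 (48.21%), PC2 0.3036 (30.36%), PC3 0.2143 (21.43%);  cumulative: 0.4821, 0.7857, 1


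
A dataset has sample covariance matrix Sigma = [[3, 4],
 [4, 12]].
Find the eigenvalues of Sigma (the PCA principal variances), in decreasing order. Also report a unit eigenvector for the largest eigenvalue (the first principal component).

Step 1 — characteristic polynomial of 2×2 Sigma:
  det(Sigma - λI) = λ² - trace · λ + det = 0.
  trace = 3 + 12 = 15, det = 3·12 - (4)² = 20.
Step 2 — discriminant:
  Δ = trace² - 4·det = 225 - 80 = 145.
Step 3 — eigenvalues:
  λ = (trace ± √Δ)/2 = (15 ± 12.0416)/2,
  λ_1 = 13.5208,  λ_2 = 1.4792.

Step 4 — unit eigenvector for λ_1: solve (Sigma - λ_1 I)v = 0. First row:
  (3 - 13.5208)·v_x + (4)·v_y = 0, i.e. (-10.5208)·v_x + (4)·v_y = 0,
  so v ∝ (b, λ_1 - a) = (4, 10.5208) = u.
  ||u|| = √((4)² + (10.5208)²) = √(126.6872) ≈ 11.2555,
  v_1 = u/||u|| ≈ (0.3554, 0.9347) (||v_1|| = 1).

λ_1 = 13.5208,  λ_2 = 1.4792;  v_1 ≈ (0.3554, 0.9347)


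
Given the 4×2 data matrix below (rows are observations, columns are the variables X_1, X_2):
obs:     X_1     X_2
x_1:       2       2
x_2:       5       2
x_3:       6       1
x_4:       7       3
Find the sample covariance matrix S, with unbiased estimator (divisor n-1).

Step 1 — column means:
  mean(X_1) = (2 + 5 + 6 + 7) / 4 = 20/4 = 5
  mean(X_2) = (2 + 2 + 1 + 3) / 4 = 8/4 = 2

Step 2 — sample covariance S[i,j] = (1/(n-1)) · Σ_k (x_{k,i} - mean_i) · (x_{k,j} - mean_j), with n-1 = 3.
  S[X_1,X_1] = ((-3)·(-3) + (0)·(0) + (1)·(1) + (2)·(2)) / 3 = 14/3 = 4.6667
  S[X_1,X_2] = ((-3)·(0) + (0)·(0) + (1)·(-1) + (2)·(1)) / 3 = 1/3 = 0.3333
  S[X_2,X_2] = ((0)·(0) + (0)·(0) + (-1)·(-1) + (1)·(1)) / 3 = 2/3 = 0.6667

S is symmetric (S[j,i] = S[i,j]). Assembling:

S = [[4.6667, 0.3333],
 [0.3333, 0.6667]]


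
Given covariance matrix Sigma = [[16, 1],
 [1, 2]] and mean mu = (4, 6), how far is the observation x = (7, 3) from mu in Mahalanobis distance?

Step 1 — centre the observation: (x - mu) = (3, -3).

Step 2 — invert Sigma. det(Sigma) = 16·2 - (1)² = 31.
  Sigma^{-1} = (1/det) · [[d, -b], [-b, a]] = [[0.0645, -0.0323],
 [-0.0323, 0.5161]].

Step 3 — form the quadratic (x - mu)^T · Sigma^{-1} · (x - mu):
  Sigma^{-1} · (x - mu) = (0.2903, -1.6452).
  (x - mu)^T · [Sigma^{-1} · (x - mu)] = (3)·(0.2903) + (-3)·(-1.6452) = 5.8065.

Step 4 — take square root: d = √(5.8065) ≈ 2.4097.

d(x, mu) = √(5.8065) ≈ 2.4097


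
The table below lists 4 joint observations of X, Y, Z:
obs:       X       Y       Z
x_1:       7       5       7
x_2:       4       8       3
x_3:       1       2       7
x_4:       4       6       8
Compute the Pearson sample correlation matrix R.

Step 1 — column means:
  mean(X) = (7 + 4 + 1 + 4) / 4 = 16/4 = 4
  mean(Y) = (5 + 8 + 2 + 6) / 4 = 21/4 = 5.25
  mean(Z) = (7 + 3 + 7 + 8) / 4 = 25/4 = 6.25

Step 2 — sample variances and covariances s[i,j] = (1/(n-1)) · Σ_k (x_{k,i} - mean_i) · (x_{k,j} - mean_j), with n-1 = 3:
  s[X,X] = ((3)·(3) + (0)·(0) + (-3)·(-3) + (0)·(0)) / 3 = 18/3 = 6
  s[X,Y] = ((3)·(-0.25) + (0)·(2.75) + (-3)·(-3.25) + (0)·(0.75)) / 3 = 9/3 = 3
  s[X,Z] = ((3)·(0.75) + (0)·(-3.25) + (-3)·(0.75) + (0)·(1.75)) / 3 = 0/3 = 0
  s[Y,Y] = ((-0.25)·(-0.25) + (2.75)·(2.75) + (-3.25)·(-3.25) + (0.75)·(0.75)) / 3 = 18.75/3 = 6.25
  s[Y,Z] = ((-0.25)·(0.75) + (2.75)·(-3.25) + (-3.25)·(0.75) + (0.75)·(1.75)) / 3 = -10.25/3 = -3.4167
  s[Z,Z] = ((0.75)·(0.75) + (-3.25)·(-3.25) + (0.75)·(0.75) + (1.75)·(1.75)) / 3 = 14.75/3 = 4.9167
  Sample standard deviations s_i = √(s[i,i]):
  s(X) = √(6) = 2.4495
  s(Y) = √(6.25) = 2.5
  s(Z) = √(4.9167) = 2.2174

Step 3 — r_{ij} = s_{ij} / (s_i · s_j):
  r[X,X] = 1 (diagonal).
  r[X,Y] = 3 / (2.4495 · 2.5) = 3 / 6.1237 = 0.4899
  r[X,Z] = 0 / (2.4495 · 2.2174) = 0 / 5.4314 = 0
  r[Y,Y] = 1 (diagonal).
  r[Y,Z] = -3.4167 / (2.5 · 2.2174) = -3.4167 / 5.5434 = -0.6163
  r[Z,Z] = 1 (diagonal).

R is symmetric with unit diagonal. Assembling:

R = [[1, 0.4899, 0],
 [0.4899, 1, -0.6163],
 [0, -0.6163, 1]]


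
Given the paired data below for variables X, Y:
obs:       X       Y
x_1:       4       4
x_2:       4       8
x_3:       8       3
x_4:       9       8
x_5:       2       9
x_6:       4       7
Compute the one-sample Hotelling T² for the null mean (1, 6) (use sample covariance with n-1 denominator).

Step 1 — sample mean vector:
  mean(X) = (4 + 4 + 8 + 9 + 2 + 4) / 6 = 31/6 = 5.1667
  mean(Y) = (4 + 8 + 3 + 8 + 9 + 7) / 6 = 39/6 = 6.5
  x̄ = (5.1667, 6.5),  deviation x̄ - mu_0 = (5.1667, 6.5) - (1, 6) = (4.1667, 0.5).

Step 2 — sample covariance matrix, S[i,j] = (1/(n-1)) · Σ_k (x_{k,i} - mean_i) · (x_{k,j} - mean_j), divisor n-1 = 5:
  S[X,X] = ((-1.1667)·(-1.1667) + (-1.1667)·(-1.1667) + (2.8333)·(2.8333) + (3.8333)·(3.8333) + (-3.1667)·(-3.1667) + (-1.1667)·(-1.1667)) / 5 = 36.8333/5 = 7.3667
  S[X,Y] = ((-1.1667)·(-2.5) + (-1.1667)·(1.5) + (2.8333)·(-3.5) + (3.8333)·(1.5) + (-3.1667)·(2.5) + (-1.1667)·(0.5)) / 5 = -11.5/5 = -2.3
  S[Y,Y] = ((-2.5)·(-2.5) + (1.5)·(1.5) + (-3.5)·(-3.5) + (1.5)·(1.5) + (2.5)·(2.5) + (0.5)·(0.5)) / 5 = 29.5/5 = 5.9
  S = [[7.3667, -2.3],
 [-2.3, 5.9]].

Step 3 — invert S. det(S) = 7.3667·5.9 - (-2.3)² = 38.1733.
  S^{-1} = (1/det) · [[d, -b], [-b, a]] = [[0.1546, 0.0603],
 [0.0603, 0.193]].

Step 4 — quadratic form (x̄ - mu_0)^T · S^{-1} · (x̄ - mu_0):
  S^{-1} · (x̄ - mu_0) = (0.6741, 0.3475),
  (x̄ - mu_0)^T · [...] = (4.1667)·(0.6741) + (0.5)·(0.3475) = 2.9826.

Step 5 — scale by n: T² = 6 · 2.9826 = 17.8956.

T² ≈ 17.8956


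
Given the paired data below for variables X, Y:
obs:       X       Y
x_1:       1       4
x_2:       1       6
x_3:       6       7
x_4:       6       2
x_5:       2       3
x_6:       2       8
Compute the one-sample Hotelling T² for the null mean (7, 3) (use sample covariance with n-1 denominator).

Step 1 — sample mean vector:
  mean(X) = (1 + 1 + 6 + 6 + 2 + 2) / 6 = 18/6 = 3
  mean(Y) = (4 + 6 + 7 + 2 + 3 + 8) / 6 = 30/6 = 5
  x̄ = (3, 5),  deviation x̄ - mu_0 = (3, 5) - (7, 3) = (-4, 2).

Step 2 — sample covariance matrix, S[i,j] = (1/(n-1)) · Σ_k (x_{k,i} - mean_i) · (x_{k,j} - mean_j), divisor n-1 = 5:
  S[X,X] = ((-2)·(-2) + (-2)·(-2) + (3)·(3) + (3)·(3) + (-1)·(-1) + (-1)·(-1)) / 5 = 28/5 = 5.6
  S[X,Y] = ((-2)·(-1) + (-2)·(1) + (3)·(2) + (3)·(-3) + (-1)·(-2) + (-1)·(3)) / 5 = -4/5 = -0.8
  S[Y,Y] = ((-1)·(-1) + (1)·(1) + (2)·(2) + (-3)·(-3) + (-2)·(-2) + (3)·(3)) / 5 = 28/5 = 5.6
  S = [[5.6, -0.8],
 [-0.8, 5.6]].

Step 3 — invert S. det(S) = 5.6·5.6 - (-0.8)² = 30.72.
  S^{-1} = (1/det) · [[d, -b], [-b, a]] = [[0.1823, 0.026],
 [0.026, 0.1823]].

Step 4 — quadratic form (x̄ - mu_0)^T · S^{-1} · (x̄ - mu_0):
  S^{-1} · (x̄ - mu_0) = (-0.6771, 0.2604),
  (x̄ - mu_0)^T · [...] = (-4)·(-0.6771) + (2)·(0.2604) = 3.2292.

Step 5 — scale by n: T² = 6 · 3.2292 = 19.375.

T² ≈ 19.375


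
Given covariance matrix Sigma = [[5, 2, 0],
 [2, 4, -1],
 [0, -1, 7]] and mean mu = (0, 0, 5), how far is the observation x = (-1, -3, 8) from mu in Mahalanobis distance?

Step 1 — centre the observation: (x - mu) = (-1, -3, 3).

Step 2 — invert Sigma (cofactor / det for 3×3, or solve directly):
  Sigma^{-1} = [[0.2523, -0.1308, -0.0187],
 [-0.1308, 0.3271, 0.0467],
 [-0.0187, 0.0467, 0.1495]].

Step 3 — form the quadratic (x - mu)^T · Sigma^{-1} · (x - mu):
  Sigma^{-1} · (x - mu) = (0.0841, -0.7103, 0.3271).
  (x - mu)^T · [Sigma^{-1} · (x - mu)] = (-1)·(0.0841) + (-3)·(-0.7103) + (3)·(0.3271) = 3.028.

Step 4 — take square root: d = √(3.028) ≈ 1.7401.

d(x, mu) = √(3.028) ≈ 1.7401


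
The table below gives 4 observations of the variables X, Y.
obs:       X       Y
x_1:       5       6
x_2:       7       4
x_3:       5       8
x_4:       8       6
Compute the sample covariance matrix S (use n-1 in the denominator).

Step 1 — column means:
  mean(X) = (5 + 7 + 5 + 8) / 4 = 25/4 = 6.25
  mean(Y) = (6 + 4 + 8 + 6) / 4 = 24/4 = 6

Step 2 — sample covariance S[i,j] = (1/(n-1)) · Σ_k (x_{k,i} - mean_i) · (x_{k,j} - mean_j), with n-1 = 3.
  S[X,X] = ((-1.25)·(-1.25) + (0.75)·(0.75) + (-1.25)·(-1.25) + (1.75)·(1.75)) / 3 = 6.75/3 = 2.25
  S[X,Y] = ((-1.25)·(0) + (0.75)·(-2) + (-1.25)·(2) + (1.75)·(0)) / 3 = -4/3 = -1.3333
  S[Y,Y] = ((0)·(0) + (-2)·(-2) + (2)·(2) + (0)·(0)) / 3 = 8/3 = 2.6667

S is symmetric (S[j,i] = S[i,j]). Assembling:

S = [[2.25, -1.3333],
 [-1.3333, 2.6667]]


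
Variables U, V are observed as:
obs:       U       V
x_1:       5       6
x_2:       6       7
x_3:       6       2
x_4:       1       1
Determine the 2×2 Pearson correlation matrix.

Step 1 — column means:
  mean(U) = (5 + 6 + 6 + 1) / 4 = 18/4 = 4.5
  mean(V) = (6 + 7 + 2 + 1) / 4 = 16/4 = 4

Step 2 — sample variances and covariances s[i,j] = (1/(n-1)) · Σ_k (x_{k,i} - mean_i) · (x_{k,j} - mean_j), with n-1 = 3:
  s[U,U] = ((0.5)·(0.5) + (1.5)·(1.5) + (1.5)·(1.5) + (-3.5)·(-3.5)) / 3 = 17/3 = 5.6667
  s[U,V] = ((0.5)·(2) + (1.5)·(3) + (1.5)·(-2) + (-3.5)·(-3)) / 3 = 13/3 = 4.3333
  s[V,V] = ((2)·(2) + (3)·(3) + (-2)·(-2) + (-3)·(-3)) / 3 = 26/3 = 8.6667
  Sample standard deviations s_i = √(s[i,i]):
  s(U) = √(5.6667) = 2.3805
  s(V) = √(8.6667) = 2.9439

Step 3 — r_{ij} = s_{ij} / (s_i · s_j):
  r[U,U] = 1 (diagonal).
  r[U,V] = 4.3333 / (2.3805 · 2.9439) = 4.3333 / 7.0079 = 0.6183
  r[V,V] = 1 (diagonal).

R is symmetric with unit diagonal. Assembling:

R = [[1, 0.6183],
 [0.6183, 1]]


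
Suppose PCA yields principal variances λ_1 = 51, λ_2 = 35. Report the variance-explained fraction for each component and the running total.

Step 1 — total variance = trace(Sigma) = Σ λ_i = 51 + 35 = 86.

Step 2 — fraction explained by component i = λ_i / Σ λ:
  PC1: 51/86 = 0.593
  PC2: 35/86 = 0.407

Step 3 — cumulative fraction after k components = (λ_1 + ... + λ_k) / Σ λ:
  k = 1: 51/86 = 0.593
  k = 2: (51 + 35)/86 = 86/86 = 1

Summary (fraction, with percent):

explained: PC1 0.593 (59.3%), PC2 0.407 (40.7%);  cumulative: 0.593, 1
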